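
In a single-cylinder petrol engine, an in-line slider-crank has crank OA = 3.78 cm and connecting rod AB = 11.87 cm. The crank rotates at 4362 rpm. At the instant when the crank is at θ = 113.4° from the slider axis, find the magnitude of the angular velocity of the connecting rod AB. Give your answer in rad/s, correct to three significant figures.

60.4

ω = 456.8 rad/s (converted from 4362 rpm).
The rod makes angle φ with the slider axis where L sinφ = r sinθ; differentiating, L cosφ·φ̇ = r ω cosθ.
L cosφ = √(L² − r² sin²θ) = 0.11352 m.
|ω_rod| = r ω |cosθ| / √(L² − r² sin²θ) = 0.0378·456.8·0.39715/0.11352 = 60.408 rad/s.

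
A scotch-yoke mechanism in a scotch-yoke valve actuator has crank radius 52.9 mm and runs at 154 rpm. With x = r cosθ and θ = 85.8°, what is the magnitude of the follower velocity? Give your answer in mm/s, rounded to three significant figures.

851

ω = 16.13 rad/s (from 154 rpm).
x = r cosθ ⇒ ẋ = −rω sinθ.
|v| = rω|sinθ| = 0.0529·16.13·|sin 85.8°| = 0.85082 m/s = 850.82 mm/s.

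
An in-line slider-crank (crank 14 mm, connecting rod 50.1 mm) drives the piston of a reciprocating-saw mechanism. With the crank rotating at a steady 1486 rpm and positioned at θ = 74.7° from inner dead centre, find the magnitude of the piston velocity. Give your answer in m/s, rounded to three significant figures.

ω = 2π·1486/60 = 155.6 rad/s
For an in-line slider-crank, x = r cosθ + √(L² − r² sin²θ), so v = −rω sinθ·[1 + r cosθ/√(L² − r² sin²θ)].
With r = 0.014 m, L = 0.0501 m, θ = 74.7°: √(L² − r² sin²θ) = 0.048246 m.
v = −0.014·155.6·0.96456·[1 + 0.014·0.26387/0.048246] = -2.2623 m/s.
|v| = 2.2623 m/s.

2.26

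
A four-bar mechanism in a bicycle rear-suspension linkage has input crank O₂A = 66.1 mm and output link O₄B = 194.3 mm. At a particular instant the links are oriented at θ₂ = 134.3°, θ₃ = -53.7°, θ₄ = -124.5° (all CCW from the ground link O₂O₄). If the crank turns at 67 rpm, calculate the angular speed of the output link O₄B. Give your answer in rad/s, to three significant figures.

0.352

ω₂ = 7.016 rad/s (from 67 rpm).
Differentiating the loop-closure r₂e^{iθ₂}+r₃e^{iθ₃}=r₁+r₄e^{iθ₄} gives r₂ω₂e^{iθ₂}+r₃ω₃e^{iθ₃}=r₄ω₄e^{iθ₄}.
Eliminating the other unknown: ω₄ = r₂ω₂ sin(θ₂−θ₃) / [r₄ sin(θ₄−θ₃)].
Numerator sine = -0.13917; denominator sine = -0.94438.
Result = 0.0661·7.016·(-0.13917) / (0.1943·(-0.94438)) = +0.35176 rad/s; magnitude 0.35176 rad/s.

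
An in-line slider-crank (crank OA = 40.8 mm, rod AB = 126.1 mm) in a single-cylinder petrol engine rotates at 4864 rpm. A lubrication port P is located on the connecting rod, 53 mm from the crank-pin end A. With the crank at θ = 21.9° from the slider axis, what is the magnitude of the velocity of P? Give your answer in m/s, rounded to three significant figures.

ω = 509.4 rad/s.  Crank-pin speed |V_A| = rω = 20.782 m/s, perpendicular to OA.
Rod angle: sinφ = −(r/L) sinθ ⇒ φ = -6.931°; ω_rod = −rω cosθ/√(L²−r²sin²θ) = -154.04 rad/s.
V_P = V_A + ω_rod × AP, with AP = 0.053 m along the rod.
Components: V_Px = −rω sinθ − a·ω_rod·sinφ = -8.7366 m/s;  V_Py = rω cosθ + a·ω_rod·cosφ = +11.178 m/s.
|V_P| = √(V_Px² + V_Py²) = 14.187 m/s.

14.2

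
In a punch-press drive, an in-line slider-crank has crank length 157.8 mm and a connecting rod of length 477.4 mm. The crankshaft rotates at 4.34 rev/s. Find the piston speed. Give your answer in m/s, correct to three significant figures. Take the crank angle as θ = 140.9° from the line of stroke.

2.00

ω = 2π·4.34 = 27.27 rad/s
For an in-line slider-crank, x = r cosθ + √(L² − r² sin²θ), so v = −rω sinθ·[1 + r cosθ/√(L² − r² sin²θ)].
With r = 0.1578 m, L = 0.4774 m, θ = 140.9°: √(L² − r² sin²θ) = 0.46691 m.
v = −0.1578·27.27·0.63068·[1 + 0.1578·-0.77605/0.46691] = -2.0021 m/s.
|v| = 2.0021 m/s.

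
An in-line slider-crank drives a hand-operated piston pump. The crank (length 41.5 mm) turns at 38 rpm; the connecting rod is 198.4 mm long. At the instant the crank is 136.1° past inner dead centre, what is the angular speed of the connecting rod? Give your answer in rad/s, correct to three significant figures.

ω = 3.979 rad/s (converted from 38 rpm).
The rod makes angle φ with the slider axis where L sinφ = r sinθ; differentiating, L cosφ·φ̇ = r ω cosθ.
L cosφ = √(L² − r² sin²θ) = 0.1963 m.
|ω_rod| = r ω |cosθ| / √(L² − r² sin²θ) = 0.0415·3.979·0.72055/0.1963 = 0.60618 rad/s.

0.606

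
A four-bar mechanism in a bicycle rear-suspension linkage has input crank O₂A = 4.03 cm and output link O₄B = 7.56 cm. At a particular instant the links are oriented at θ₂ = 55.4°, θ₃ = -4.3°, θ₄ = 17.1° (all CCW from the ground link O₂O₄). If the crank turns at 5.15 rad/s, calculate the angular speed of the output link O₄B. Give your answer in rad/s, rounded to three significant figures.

6.50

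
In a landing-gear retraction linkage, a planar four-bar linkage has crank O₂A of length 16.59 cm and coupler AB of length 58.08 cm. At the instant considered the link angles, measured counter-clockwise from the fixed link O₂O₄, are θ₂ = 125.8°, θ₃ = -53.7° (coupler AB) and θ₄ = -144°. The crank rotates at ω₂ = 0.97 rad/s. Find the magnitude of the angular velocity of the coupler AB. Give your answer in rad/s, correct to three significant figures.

0.277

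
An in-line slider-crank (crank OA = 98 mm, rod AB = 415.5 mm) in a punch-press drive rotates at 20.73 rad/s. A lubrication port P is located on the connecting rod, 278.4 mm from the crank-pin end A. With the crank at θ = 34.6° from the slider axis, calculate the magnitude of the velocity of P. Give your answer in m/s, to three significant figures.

1.42

ω = 20.73 rad/s.  Crank-pin speed |V_A| = rω = 2.0315 m/s, perpendicular to OA.
Rod angle: sinφ = −(r/L) sinθ ⇒ φ = -7.697°; ω_rod = −rω cosθ/√(L²−r²sin²θ) = -4.0612 rad/s.
V_P = V_A + ω_rod × AP, with AP = 0.2784 m along the rod.
Components: V_Px = −rω sinθ − a·ω_rod·sinφ = -1.305 m/s;  V_Py = rω cosθ + a·ω_rod·cosφ = +0.55178 m/s.
|V_P| = √(V_Px² + V_Py²) = 1.4169 m/s.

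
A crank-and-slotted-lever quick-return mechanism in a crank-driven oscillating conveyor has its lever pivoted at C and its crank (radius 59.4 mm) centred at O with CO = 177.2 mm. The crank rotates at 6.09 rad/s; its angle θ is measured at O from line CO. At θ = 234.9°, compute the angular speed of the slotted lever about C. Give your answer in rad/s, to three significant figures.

ω = 6.09 rad/s
Crank pin A relative to C: A = (d + r cosθ, r sinθ); lever angle φ = atan2(r sinθ, d + r cosθ).
Differentiating tanφ: φ̇ = rω(d cosθ + r)/(d² + r² + 2dr cosθ).
d² + r² + 2dr cosθ = |CA|² = 0.0228236 m²;  d cosθ + r = -0.042491 m.
|ω_lever| = |0.0594·6.09·-0.042491| / 0.0228236 = 0.67347 rad/s.

0.673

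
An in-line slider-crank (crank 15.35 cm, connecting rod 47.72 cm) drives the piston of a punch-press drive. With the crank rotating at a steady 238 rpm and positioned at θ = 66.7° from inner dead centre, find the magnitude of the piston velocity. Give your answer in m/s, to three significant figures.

3.98

ω = 2π·238/60 = 24.92 rad/s
For an in-line slider-crank, x = r cosθ + √(L² − r² sin²θ), so v = −rω sinθ·[1 + r cosθ/√(L² − r² sin²θ)].
With r = 0.1535 m, L = 0.4772 m, θ = 66.7°: √(L² − r² sin²θ) = 0.4559 m.
v = −0.1535·24.92·0.91845·[1 + 0.1535·0.39555/0.4559] = -3.9817 m/s.
|v| = 3.9817 m/s.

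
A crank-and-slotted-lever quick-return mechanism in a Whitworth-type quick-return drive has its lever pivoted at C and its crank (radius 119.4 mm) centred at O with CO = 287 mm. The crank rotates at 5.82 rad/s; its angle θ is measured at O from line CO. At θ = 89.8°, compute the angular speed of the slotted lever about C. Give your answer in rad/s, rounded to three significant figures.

0.864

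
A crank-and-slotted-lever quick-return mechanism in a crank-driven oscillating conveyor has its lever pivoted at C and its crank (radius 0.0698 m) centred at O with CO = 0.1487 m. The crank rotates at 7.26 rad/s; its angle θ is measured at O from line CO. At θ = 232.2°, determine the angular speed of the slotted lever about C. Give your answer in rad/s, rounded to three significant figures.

0.758

ω = 7.26 rad/s
Crank pin A relative to C: A = (d + r cosθ, r sinθ); lever angle φ = atan2(r sinθ, d + r cosθ).
Differentiating tanφ: φ̇ = rω(d cosθ + r)/(d² + r² + 2dr cosθ).
d² + r² + 2dr cosθ = |CA|² = 0.0142607 m²;  d cosθ + r = -0.021339 m.
|ω_lever| = |0.0698·7.26·-0.021339| / 0.0142607 = 0.75828 rad/s.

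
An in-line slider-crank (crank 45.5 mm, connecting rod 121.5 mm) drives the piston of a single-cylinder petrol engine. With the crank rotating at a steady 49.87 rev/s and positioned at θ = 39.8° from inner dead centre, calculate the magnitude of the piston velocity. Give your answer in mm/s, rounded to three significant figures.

ω = 2π·49.9 = 313.3 rad/s
For an in-line slider-crank, x = r cosθ + √(L² − r² sin²θ), so v = −rω sinθ·[1 + r cosθ/√(L² − r² sin²θ)].
With r = 0.0455 m, L = 0.1215 m, θ = 39.8°: √(L² − r² sin²θ) = 0.11796 m.
v = −0.0455·313.3·0.64011·[1 + 0.0455·0.76828/0.11796] = -11.831 m/s.
|v| = 11.831 m/s = 11831 mm/s.

11800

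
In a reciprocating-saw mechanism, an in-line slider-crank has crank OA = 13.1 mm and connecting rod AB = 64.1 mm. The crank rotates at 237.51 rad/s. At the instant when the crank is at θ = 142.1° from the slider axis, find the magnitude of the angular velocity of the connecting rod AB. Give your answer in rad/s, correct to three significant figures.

ω = 237.5 rad/s
The rod makes angle φ with the slider axis where L sinφ = r sinθ; differentiating, L cosφ·φ̇ = r ω cosθ.
L cosφ = √(L² − r² sin²θ) = 0.063593 m.
|ω_rod| = r ω |cosθ| / √(L² − r² sin²θ) = 0.0131·237.5·0.78908/0.063593 = 38.607 rad/s.

38.6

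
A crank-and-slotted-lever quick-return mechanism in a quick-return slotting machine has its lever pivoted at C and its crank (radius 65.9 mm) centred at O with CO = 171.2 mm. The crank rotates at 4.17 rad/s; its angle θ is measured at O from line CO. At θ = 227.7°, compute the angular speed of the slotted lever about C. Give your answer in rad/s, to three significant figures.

ω = 4.17 rad/s
Crank pin A relative to C: A = (d + r cosθ, r sinθ); lever angle φ = atan2(r sinθ, d + r cosθ).
Differentiating tanφ: φ̇ = rω(d cosθ + r)/(d² + r² + 2dr cosθ).
d² + r² + 2dr cosθ = |CA|² = 0.0184663 m²;  d cosθ + r = -0.04932 m.
|ω_lever| = |0.0659·4.17·-0.04932| / 0.0184663 = 0.73394 rad/s.

0.734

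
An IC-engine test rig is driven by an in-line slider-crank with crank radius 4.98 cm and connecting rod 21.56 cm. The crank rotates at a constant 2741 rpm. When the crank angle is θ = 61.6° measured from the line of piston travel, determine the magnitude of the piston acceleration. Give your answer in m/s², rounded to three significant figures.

ω = 2π·2741/60 = 287 rad/s
x(θ) = r cosθ + √(L² − r² sin²θ); with ω constant, a = ω²·d²x/dθ².
d²x/dθ² = −r cosθ − r²(cos2θ)/√u − r⁴ sin²2θ/(4u^{3/2}),  u = L² − r² sin²θ = 0.0445644 m².
Substituting r = 0.0498 m, L = 0.2156 m, θ = 61.6°: d²x/dθ² = -0.017368 m.
a = ω²·d²x/dθ² = (287)²·(-0.017368) = -1430.9 m/s²;  |a| = 1430.9 m/s².

1430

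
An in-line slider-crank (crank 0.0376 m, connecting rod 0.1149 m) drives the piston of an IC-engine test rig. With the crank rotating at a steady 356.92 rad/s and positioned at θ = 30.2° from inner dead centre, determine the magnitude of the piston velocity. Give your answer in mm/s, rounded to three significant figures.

8690

ω = 356.9 rad/s
For an in-line slider-crank, x = r cosθ + √(L² − r² sin²θ), so v = −rω sinθ·[1 + r cosθ/√(L² − r² sin²θ)].
With r = 0.0376 m, L = 0.1149 m, θ = 30.2°: √(L² − r² sin²θ) = 0.11333 m.
v = −0.0376·356.9·0.50302·[1 + 0.0376·0.86427/0.11333] = -8.6863 m/s.
|v| = 8.6863 m/s = 8686.3 mm/s.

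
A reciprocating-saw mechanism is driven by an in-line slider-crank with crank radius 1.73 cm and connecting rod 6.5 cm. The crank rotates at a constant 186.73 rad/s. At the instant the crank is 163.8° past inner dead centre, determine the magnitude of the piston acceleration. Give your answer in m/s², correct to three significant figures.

443

ω = 186.7 rad/s
x(θ) = r cosθ + √(L² − r² sin²θ); with ω constant, a = ω²·d²x/dθ².
d²x/dθ² = −r cosθ − r²(cos2θ)/√u − r⁴ sin²2θ/(4u^{3/2}),  u = L² − r² sin²θ = 0.0042017 m².
Substituting r = 0.0173 m, L = 0.065 m, θ = 163.8°: d²x/dθ² = +0.012691 m.
a = ω²·d²x/dθ² = (186.7)²·(+0.012691) = +442.51 m/s²;  |a| = 442.51 m/s².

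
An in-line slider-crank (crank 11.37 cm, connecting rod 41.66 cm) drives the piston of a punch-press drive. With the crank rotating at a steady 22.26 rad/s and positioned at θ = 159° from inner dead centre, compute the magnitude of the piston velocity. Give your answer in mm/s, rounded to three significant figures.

ω = 22.26 rad/s
For an in-line slider-crank, x = r cosθ + √(L² − r² sin²θ), so v = −rω sinθ·[1 + r cosθ/√(L² − r² sin²θ)].
With r = 0.1137 m, L = 0.4166 m, θ = 159°: √(L² − r² sin²θ) = 0.4146 m.
v = −0.1137·22.26·0.35837·[1 + 0.1137·-0.93358/0.4146] = -0.6748 m/s.
|v| = 0.6748 m/s = 674.8 mm/s.

675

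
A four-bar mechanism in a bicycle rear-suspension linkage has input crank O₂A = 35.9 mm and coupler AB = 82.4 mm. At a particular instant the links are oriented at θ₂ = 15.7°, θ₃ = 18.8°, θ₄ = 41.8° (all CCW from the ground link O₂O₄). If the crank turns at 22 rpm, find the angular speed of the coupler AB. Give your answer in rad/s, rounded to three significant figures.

1.13

ω₂ = 2.304 rad/s (from 22 rpm).
Differentiating the loop-closure r₂e^{iθ₂}+r₃e^{iθ₃}=r₁+r₄e^{iθ₄} gives r₂ω₂e^{iθ₂}+r₃ω₃e^{iθ₃}=r₄ω₄e^{iθ₄}.
Eliminating the other unknown: ω₃ = r₂ω₂ sin(θ₄−θ₂) / [r₃ sin(θ₃−θ₄)].
Numerator sine = +0.43994; denominator sine = -0.39073.
Result = 0.0359·2.304·(+0.43994) / (0.0824·(-0.39073)) = -1.1301 rad/s; magnitude 1.1301 rad/s.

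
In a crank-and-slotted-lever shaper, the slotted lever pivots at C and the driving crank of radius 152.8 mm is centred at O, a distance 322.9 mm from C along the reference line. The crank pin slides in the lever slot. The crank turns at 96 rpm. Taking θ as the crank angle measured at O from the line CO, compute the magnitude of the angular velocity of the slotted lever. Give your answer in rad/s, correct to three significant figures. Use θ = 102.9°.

ω = 10.05 rad/s (from 96 rpm).
Crank pin A relative to C: A = (d + r cosθ, r sinθ); lever angle φ = atan2(r sinθ, d + r cosθ).
Differentiating tanφ: φ̇ = rω(d cosθ + r)/(d² + r² + 2dr cosθ).
d² + r² + 2dr cosθ = |CA|² = 0.105582 m²;  d cosθ + r = +0.080713 m.
|ω_lever| = |0.1528·10.05·+0.080713| / 0.105582 = 1.1743 rad/s.

1.17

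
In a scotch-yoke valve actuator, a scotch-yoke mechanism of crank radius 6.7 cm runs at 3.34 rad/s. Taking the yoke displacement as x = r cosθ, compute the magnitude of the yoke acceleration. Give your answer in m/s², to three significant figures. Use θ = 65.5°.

ω = 3.34 rad/s
x = r cosθ ⇒ ẍ = −rω² cosθ (ω constant).
|a| = rω²|cosθ| = 0.067·(3.34)²·|cos 65.5°| = 0.30995 m/s².

0.310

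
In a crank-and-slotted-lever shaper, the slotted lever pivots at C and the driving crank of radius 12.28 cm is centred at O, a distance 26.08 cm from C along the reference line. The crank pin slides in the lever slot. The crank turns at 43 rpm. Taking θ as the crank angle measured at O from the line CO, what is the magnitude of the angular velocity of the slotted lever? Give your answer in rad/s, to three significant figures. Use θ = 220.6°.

ω = 4.503 rad/s (from 43 rpm).
Crank pin A relative to C: A = (d + r cosθ, r sinθ); lever angle φ = atan2(r sinθ, d + r cosθ).
Differentiating tanφ: φ̇ = rω(d cosθ + r)/(d² + r² + 2dr cosθ).
d² + r² + 2dr cosθ = |CA|² = 0.0344633 m²;  d cosθ + r = -0.075218 m.
|ω_lever| = |0.1228·4.503·-0.075218| / 0.0344633 = 1.2069 rad/s.

1.21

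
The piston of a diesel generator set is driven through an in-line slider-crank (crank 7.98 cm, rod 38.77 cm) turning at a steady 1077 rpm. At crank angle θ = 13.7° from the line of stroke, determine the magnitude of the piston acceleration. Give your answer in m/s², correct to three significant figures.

1170

ω = 2π·1077/60 = 112.8 rad/s
x(θ) = r cosθ + √(L² − r² sin²θ); with ω constant, a = ω²·d²x/dθ².
d²x/dθ² = −r cosθ − r²(cos2θ)/√u − r⁴ sin²2θ/(4u^{3/2}),  u = L² − r² sin²θ = 0.149954 m².
Substituting r = 0.0798 m, L = 0.3877 m, θ = 13.7°: d²x/dθ² = -0.092166 m.
a = ω²·d²x/dθ² = (112.8)²·(-0.092166) = -1172.4 m/s²;  |a| = 1172.4 m/s².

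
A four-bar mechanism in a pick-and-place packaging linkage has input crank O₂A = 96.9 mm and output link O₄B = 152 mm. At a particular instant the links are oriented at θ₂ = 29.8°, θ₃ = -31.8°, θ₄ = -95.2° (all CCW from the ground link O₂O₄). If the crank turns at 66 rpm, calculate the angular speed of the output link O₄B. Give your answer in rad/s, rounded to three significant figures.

4.33

ω₂ = 6.912 rad/s (from 66 rpm).
Differentiating the loop-closure r₂e^{iθ₂}+r₃e^{iθ₃}=r₁+r₄e^{iθ₄} gives r₂ω₂e^{iθ₂}+r₃ω₃e^{iθ₃}=r₄ω₄e^{iθ₄}.
Eliminating the other unknown: ω₄ = r₂ω₂ sin(θ₂−θ₃) / [r₄ sin(θ₄−θ₃)].
Numerator sine = +0.87965; denominator sine = -0.89415.
Result = 0.0969·6.912·(+0.87965) / (0.152·(-0.89415)) = -4.3346 rad/s; magnitude 4.3346 rad/s.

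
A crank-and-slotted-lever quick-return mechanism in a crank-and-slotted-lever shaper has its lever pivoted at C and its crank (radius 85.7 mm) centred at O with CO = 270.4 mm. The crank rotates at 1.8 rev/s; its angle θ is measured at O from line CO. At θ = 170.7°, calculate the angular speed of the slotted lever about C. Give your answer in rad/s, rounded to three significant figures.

5.06

ω = 11.31 rad/s (from 1.8 rev/s).
Crank pin A relative to C: A = (d + r cosθ, r sinθ); lever angle φ = atan2(r sinθ, d + r cosθ).
Differentiating tanφ: φ̇ = rω(d cosθ + r)/(d² + r² + 2dr cosθ).
d² + r² + 2dr cosθ = |CA|² = 0.0347233 m²;  d cosθ + r = -0.18115 m.
|ω_lever| = |0.0857·11.31·-0.18115| / 0.0347233 = 5.0564 rad/s.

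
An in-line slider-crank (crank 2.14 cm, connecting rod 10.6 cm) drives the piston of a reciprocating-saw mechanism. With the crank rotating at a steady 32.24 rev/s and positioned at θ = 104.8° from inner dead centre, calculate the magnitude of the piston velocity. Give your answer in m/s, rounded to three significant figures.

3.97

ω = 2π·32.2 = 202.6 rad/s
For an in-line slider-crank, x = r cosθ + √(L² − r² sin²θ), so v = −rω sinθ·[1 + r cosθ/√(L² − r² sin²θ)].
With r = 0.0214 m, L = 0.106 m, θ = 104.8°: √(L² − r² sin²θ) = 0.10396 m.
v = −0.0214·202.6·0.96682·[1 + 0.0214·-0.25545/0.10396] = -3.9708 m/s.
|v| = 3.9708 m/s.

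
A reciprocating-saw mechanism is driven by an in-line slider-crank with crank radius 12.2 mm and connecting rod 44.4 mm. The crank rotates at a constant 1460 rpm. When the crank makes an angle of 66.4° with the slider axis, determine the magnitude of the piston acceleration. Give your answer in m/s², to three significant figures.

ω = 2π·1460/60 = 152.9 rad/s
x(θ) = r cosθ + √(L² − r² sin²θ); with ω constant, a = ω²·d²x/dθ².
d²x/dθ² = −r cosθ − r²(cos2θ)/√u − r⁴ sin²2θ/(4u^{3/2}),  u = L² − r² sin²θ = 0.00184638 m².
Substituting r = 0.0122 m, L = 0.0444 m, θ = 66.4°: d²x/dθ² = -0.0025684 m.
a = ω²·d²x/dθ² = (152.9)²·(-0.0025684) = -60.037 m/s²;  |a| = 60.037 m/s².

60.0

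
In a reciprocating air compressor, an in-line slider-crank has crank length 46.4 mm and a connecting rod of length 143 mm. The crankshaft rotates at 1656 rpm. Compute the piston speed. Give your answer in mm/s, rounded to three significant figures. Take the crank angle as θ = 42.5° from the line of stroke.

6770

ω = 2π·1656/60 = 173.4 rad/s
For an in-line slider-crank, x = r cosθ + √(L² − r² sin²θ), so v = −rω sinθ·[1 + r cosθ/√(L² − r² sin²θ)].
With r = 0.0464 m, L = 0.143 m, θ = 42.5°: √(L² − r² sin²θ) = 0.13952 m.
v = −0.0464·173.4·0.67559·[1 + 0.0464·0.73728/0.13952] = -6.769 m/s.
|v| = 6.769 m/s = 6769 mm/s.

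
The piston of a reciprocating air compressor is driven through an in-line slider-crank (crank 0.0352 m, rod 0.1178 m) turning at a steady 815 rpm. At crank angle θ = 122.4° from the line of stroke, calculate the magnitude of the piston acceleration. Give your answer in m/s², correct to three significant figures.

170

ω = 2π·815/60 = 85.35 rad/s
x(θ) = r cosθ + √(L² − r² sin²θ); with ω constant, a = ω²·d²x/dθ².
d²x/dθ² = −r cosθ − r²(cos2θ)/√u − r⁴ sin²2θ/(4u^{3/2}),  u = L² − r² sin²θ = 0.0129935 m².
Substituting r = 0.0352 m, L = 0.1178 m, θ = 122.4°: d²x/dθ² = +0.023277 m.
a = ω²·d²x/dθ² = (85.35)²·(+0.023277) = +169.55 m/s²;  |a| = 169.55 m/s².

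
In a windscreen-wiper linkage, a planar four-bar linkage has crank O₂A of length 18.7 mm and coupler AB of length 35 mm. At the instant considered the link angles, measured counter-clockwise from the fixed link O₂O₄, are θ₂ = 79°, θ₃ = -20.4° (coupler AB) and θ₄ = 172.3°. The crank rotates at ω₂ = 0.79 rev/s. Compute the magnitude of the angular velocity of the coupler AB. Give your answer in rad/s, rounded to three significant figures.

12.0

ω₂ = 4.964 rad/s (from 0.79 rev/s).
Differentiating the loop-closure r₂e^{iθ₂}+r₃e^{iθ₃}=r₁+r₄e^{iθ₄} gives r₂ω₂e^{iθ₂}+r₃ω₃e^{iθ₃}=r₄ω₄e^{iθ₄}.
Eliminating the other unknown: ω₃ = r₂ω₂ sin(θ₄−θ₂) / [r₃ sin(θ₃−θ₄)].
Numerator sine = +0.99834; denominator sine = +0.21985.
Result = 0.0187·4.964·(+0.99834) / (0.035·(+0.21985)) = +12.043 rad/s; magnitude 12.043 rad/s.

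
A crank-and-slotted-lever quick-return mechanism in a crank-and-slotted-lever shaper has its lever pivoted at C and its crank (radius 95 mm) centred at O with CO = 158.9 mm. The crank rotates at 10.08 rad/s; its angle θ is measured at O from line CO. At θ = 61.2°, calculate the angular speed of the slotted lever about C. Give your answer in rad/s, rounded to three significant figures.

ω = 10.08 rad/s
Crank pin A relative to C: A = (d + r cosθ, r sinθ); lever angle φ = atan2(r sinθ, d + r cosθ).
Differentiating tanφ: φ̇ = rω(d cosθ + r)/(d² + r² + 2dr cosθ).
d² + r² + 2dr cosθ = |CA|² = 0.0488188 m²;  d cosθ + r = +0.17155 m.
|ω_lever| = |0.095·10.08·+0.17155| / 0.0488188 = 3.365 rad/s.

3.37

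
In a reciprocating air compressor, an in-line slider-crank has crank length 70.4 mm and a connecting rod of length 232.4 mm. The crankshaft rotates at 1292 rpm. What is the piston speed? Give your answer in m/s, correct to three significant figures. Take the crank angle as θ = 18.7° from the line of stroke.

ω = 2π·1292/60 = 135.3 rad/s
For an in-line slider-crank, x = r cosθ + √(L² − r² sin²θ), so v = −rω sinθ·[1 + r cosθ/√(L² − r² sin²θ)].
With r = 0.0704 m, L = 0.2324 m, θ = 18.7°: √(L² − r² sin²θ) = 0.2313 m.
v = −0.0704·135.3·0.32061·[1 + 0.0704·0.94721/0.2313] = -3.9342 m/s.
|v| = 3.9342 m/s.

3.93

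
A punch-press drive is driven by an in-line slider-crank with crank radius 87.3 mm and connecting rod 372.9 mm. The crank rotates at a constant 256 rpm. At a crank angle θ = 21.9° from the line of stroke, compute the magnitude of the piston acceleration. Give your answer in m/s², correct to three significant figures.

ω = 2π·256/60 = 26.81 rad/s
x(θ) = r cosθ + √(L² − r² sin²θ); with ω constant, a = ω²·d²x/dθ².
d²x/dθ² = −r cosθ − r²(cos2θ)/√u − r⁴ sin²2θ/(4u^{3/2}),  u = L² − r² sin²θ = 0.137994 m².
Substituting r = 0.0873 m, L = 0.3729 m, θ = 21.9°: d²x/dθ² = -0.095944 m.
a = ω²·d²x/dθ² = (26.81)²·(-0.095944) = -68.953 m/s²;  |a| = 68.953 m/s².

69.0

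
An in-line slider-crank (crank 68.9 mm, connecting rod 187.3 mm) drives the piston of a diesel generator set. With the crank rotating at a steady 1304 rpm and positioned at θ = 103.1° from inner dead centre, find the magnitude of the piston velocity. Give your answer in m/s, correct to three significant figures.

8.35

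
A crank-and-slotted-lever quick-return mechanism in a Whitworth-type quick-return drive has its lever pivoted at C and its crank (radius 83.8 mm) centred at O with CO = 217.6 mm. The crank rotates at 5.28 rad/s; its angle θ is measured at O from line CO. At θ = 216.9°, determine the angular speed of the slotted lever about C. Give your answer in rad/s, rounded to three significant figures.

1.58

ω = 5.28 rad/s
Crank pin A relative to C: A = (d + r cosθ, r sinθ); lever angle φ = atan2(r sinθ, d + r cosθ).
Differentiating tanφ: φ̇ = rω(d cosθ + r)/(d² + r² + 2dr cosθ).
d² + r² + 2dr cosθ = |CA|² = 0.0252079 m²;  d cosθ + r = -0.090211 m.
|ω_lever| = |0.0838·5.28·-0.090211| / 0.0252079 = 1.5834 rad/s.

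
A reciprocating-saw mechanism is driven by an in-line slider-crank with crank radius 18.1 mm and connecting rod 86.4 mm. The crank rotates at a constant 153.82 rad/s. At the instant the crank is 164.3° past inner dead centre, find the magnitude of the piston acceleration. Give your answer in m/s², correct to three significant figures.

335

ω = 153.8 rad/s
x(θ) = r cosθ + √(L² − r² sin²θ); with ω constant, a = ω²·d²x/dθ².
d²x/dθ² = −r cosθ − r²(cos2θ)/√u − r⁴ sin²2θ/(4u^{3/2}),  u = L² − r² sin²θ = 0.00744097 m².
Substituting r = 0.0181 m, L = 0.0864 m, θ = 164.3°: d²x/dθ² = +0.014172 m.
a = ω²·d²x/dθ² = (153.8)²·(+0.014172) = +335.31 m/s²;  |a| = 335.31 m/s².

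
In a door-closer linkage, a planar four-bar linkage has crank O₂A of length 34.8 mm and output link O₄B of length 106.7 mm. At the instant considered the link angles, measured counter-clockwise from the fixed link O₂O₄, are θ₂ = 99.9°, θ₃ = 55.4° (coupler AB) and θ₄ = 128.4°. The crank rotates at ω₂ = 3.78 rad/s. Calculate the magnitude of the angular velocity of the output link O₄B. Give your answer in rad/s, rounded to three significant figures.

ω₂ = 3.78 rad/s
Differentiating the loop-closure r₂e^{iθ₂}+r₃e^{iθ₃}=r₁+r₄e^{iθ₄} gives r₂ω₂e^{iθ₂}+r₃ω₃e^{iθ₃}=r₄ω₄e^{iθ₄}.
Eliminating the other unknown: ω₄ = r₂ω₂ sin(θ₂−θ₃) / [r₄ sin(θ₄−θ₃)].
Numerator sine = +0.70091; denominator sine = +0.95630.
Result = 0.0348·3.78·(+0.70091) / (0.1067·(+0.95630)) = +0.90359 rad/s; magnitude 0.90359 rad/s.

0.904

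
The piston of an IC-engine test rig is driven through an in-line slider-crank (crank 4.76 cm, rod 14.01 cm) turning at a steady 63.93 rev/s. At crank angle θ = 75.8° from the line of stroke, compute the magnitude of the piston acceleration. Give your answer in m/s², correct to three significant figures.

ω = 2π·63.9 = 401.7 rad/s
x(θ) = r cosθ + √(L² − r² sin²θ); with ω constant, a = ω²·d²x/dθ².
d²x/dθ² = −r cosθ − r²(cos2θ)/√u − r⁴ sin²2θ/(4u^{3/2}),  u = L² − r² sin²θ = 0.0174986 m².
Substituting r = 0.0476 m, L = 0.1401 m, θ = 75.8°: d²x/dθ² = +0.0032648 m.
a = ω²·d²x/dθ² = (401.7)²·(+0.0032648) = +526.77 m/s²;  |a| = 526.77 m/s².

527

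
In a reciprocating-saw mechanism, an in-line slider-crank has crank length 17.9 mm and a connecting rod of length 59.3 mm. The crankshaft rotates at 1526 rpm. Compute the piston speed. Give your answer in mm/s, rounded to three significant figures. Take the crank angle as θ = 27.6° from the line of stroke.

1680

ω = 2π·1526/60 = 159.8 rad/s
For an in-line slider-crank, x = r cosθ + √(L² − r² sin²θ), so v = −rω sinθ·[1 + r cosθ/√(L² − r² sin²θ)].
With r = 0.0179 m, L = 0.0593 m, θ = 27.6°: √(L² − r² sin²θ) = 0.058717 m.
v = −0.0179·159.8·0.46330·[1 + 0.0179·0.88620/0.058717] = -1.6833 m/s.
|v| = 1.6833 m/s = 1683.3 mm/s.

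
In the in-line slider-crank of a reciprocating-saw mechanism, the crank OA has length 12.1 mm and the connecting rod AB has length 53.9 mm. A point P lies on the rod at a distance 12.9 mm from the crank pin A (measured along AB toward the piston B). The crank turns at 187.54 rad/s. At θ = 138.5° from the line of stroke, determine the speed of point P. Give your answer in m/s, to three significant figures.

1.94

ω = 187.5 rad/s.  Crank-pin speed |V_A| = rω = 2.2692 m/s, perpendicular to OA.
Rod angle: sinφ = −(r/L) sinθ ⇒ φ = -8.555°; ω_rod = −rω cosθ/√(L²−r²sin²θ) = +31.886 rad/s.
V_P = V_A + ω_rod × AP, with AP = 0.0129 m along the rod.
Components: V_Px = −rω sinθ − a·ω_rod·sinφ = -1.4425 m/s;  V_Py = rω cosθ + a·ω_rod·cosφ = -1.2928 m/s.
|V_P| = √(V_Px² + V_Py²) = 1.937 m/s.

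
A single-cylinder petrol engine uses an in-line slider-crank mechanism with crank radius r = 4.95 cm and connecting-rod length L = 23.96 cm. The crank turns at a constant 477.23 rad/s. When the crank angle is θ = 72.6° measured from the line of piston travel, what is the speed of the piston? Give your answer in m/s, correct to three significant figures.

ω = 477.2 rad/s
For an in-line slider-crank, x = r cosθ + √(L² − r² sin²θ), so v = −rω sinθ·[1 + r cosθ/√(L² − r² sin²θ)].
With r = 0.0495 m, L = 0.2396 m, θ = 72.6°: √(L² − r² sin²θ) = 0.2349 m.
v = −0.0495·477.2·0.95424·[1 + 0.0495·0.29904/0.2349] = -23.962 m/s.
|v| = 23.962 m/s.

24.0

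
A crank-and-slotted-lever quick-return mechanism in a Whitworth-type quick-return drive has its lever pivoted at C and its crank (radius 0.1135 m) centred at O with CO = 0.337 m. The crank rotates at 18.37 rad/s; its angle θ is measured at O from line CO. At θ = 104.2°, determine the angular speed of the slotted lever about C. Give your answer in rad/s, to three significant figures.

0.597

ω = 18.37 rad/s
Crank pin A relative to C: A = (d + r cosθ, r sinθ); lever angle φ = atan2(r sinθ, d + r cosθ).
Differentiating tanφ: φ̇ = rω(d cosθ + r)/(d² + r² + 2dr cosθ).
d² + r² + 2dr cosθ = |CA|² = 0.107685 m²;  d cosθ + r = +0.030831 m.
|ω_lever| = |0.1135·18.37·+0.030831| / 0.107685 = 0.59695 rad/s.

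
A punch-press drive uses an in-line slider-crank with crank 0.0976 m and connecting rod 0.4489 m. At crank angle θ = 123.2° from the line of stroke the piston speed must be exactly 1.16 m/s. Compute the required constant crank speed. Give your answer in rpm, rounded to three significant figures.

For an in-line slider-crank, |v_piston| = rω|sinθ|·[1 + r cosθ/√(L² − r² sin²θ)].
With r = 0.0976 m, L = 0.4489 m, θ = 123.2°: the bracketed kinematic factor |dx/dθ| = 0.07178 m.
ω = v/|dx/dθ| = 1.16/0.07178 = 16.16 rad/s.
N = 60ω/(2π) = 154.32 rpm.

154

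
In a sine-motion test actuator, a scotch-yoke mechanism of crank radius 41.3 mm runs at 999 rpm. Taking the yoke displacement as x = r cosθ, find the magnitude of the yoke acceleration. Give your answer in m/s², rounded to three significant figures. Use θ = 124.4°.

255

ω = 104.6 rad/s (from 999 rpm).
x = r cosθ ⇒ ẍ = −rω² cosθ (ω constant).
|a| = rω²|cosθ| = 0.0413·(104.6)²·|cos 124.4°| = 255.36 m/s².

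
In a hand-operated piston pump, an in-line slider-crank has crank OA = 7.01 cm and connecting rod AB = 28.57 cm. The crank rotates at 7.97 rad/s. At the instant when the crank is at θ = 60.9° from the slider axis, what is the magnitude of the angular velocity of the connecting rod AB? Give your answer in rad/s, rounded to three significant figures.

0.974

ω = 7.97 rad/s
The rod makes angle φ with the slider axis where L sinφ = r sinθ; differentiating, L cosφ·φ̇ = r ω cosθ.
L cosφ = √(L² − r² sin²θ) = 0.27906 m.
|ω_rod| = r ω |cosθ| / √(L² − r² sin²θ) = 0.0701·7.97·0.48634/0.27906 = 0.97369 rad/s.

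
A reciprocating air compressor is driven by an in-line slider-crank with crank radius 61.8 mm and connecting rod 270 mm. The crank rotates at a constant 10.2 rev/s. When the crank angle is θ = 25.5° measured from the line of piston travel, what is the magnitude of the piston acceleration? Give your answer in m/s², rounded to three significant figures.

266

ω = 2π·10.2 = 64.09 rad/s
x(θ) = r cosθ + √(L² − r² sin²θ); with ω constant, a = ω²·d²x/dθ².
d²x/dθ² = −r cosθ − r²(cos2θ)/√u − r⁴ sin²2θ/(4u^{3/2}),  u = L² − r² sin²θ = 0.0721921 m².
Substituting r = 0.0618 m, L = 0.27 m, θ = 25.5°: d²x/dθ² = -0.064839 m.
a = ω²·d²x/dθ² = (64.09)²·(-0.064839) = -266.31 m/s²;  |a| = 266.31 m/s².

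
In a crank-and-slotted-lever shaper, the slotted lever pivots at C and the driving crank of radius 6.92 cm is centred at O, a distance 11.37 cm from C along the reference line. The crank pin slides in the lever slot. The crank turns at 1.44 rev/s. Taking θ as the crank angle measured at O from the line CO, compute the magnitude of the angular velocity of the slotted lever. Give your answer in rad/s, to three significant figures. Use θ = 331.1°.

3.35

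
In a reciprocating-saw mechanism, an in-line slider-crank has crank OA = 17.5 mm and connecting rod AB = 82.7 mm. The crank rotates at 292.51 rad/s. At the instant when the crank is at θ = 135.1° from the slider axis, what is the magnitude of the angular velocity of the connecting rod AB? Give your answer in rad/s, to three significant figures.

44.3

ω = 292.5 rad/s
The rod makes angle φ with the slider axis where L sinφ = r sinθ; differentiating, L cosφ·φ̇ = r ω cosθ.
L cosφ = √(L² − r² sin²θ) = 0.081772 m.
|ω_rod| = r ω |cosθ| / √(L² − r² sin²θ) = 0.0175·292.5·0.70834/0.081772 = 44.342 rad/s.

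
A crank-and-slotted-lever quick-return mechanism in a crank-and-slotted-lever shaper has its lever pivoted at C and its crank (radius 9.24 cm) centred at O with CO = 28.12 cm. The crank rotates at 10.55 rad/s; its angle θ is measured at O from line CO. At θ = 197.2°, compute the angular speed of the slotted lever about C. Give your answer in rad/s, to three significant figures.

ω = 10.55 rad/s
Crank pin A relative to C: A = (d + r cosθ, r sinθ); lever angle φ = atan2(r sinθ, d + r cosθ).
Differentiating tanφ: φ̇ = rω(d cosθ + r)/(d² + r² + 2dr cosθ).
d² + r² + 2dr cosθ = |CA|² = 0.0379694 m²;  d cosθ + r = -0.17622 m.
|ω_lever| = |0.0924·10.55·-0.17622| / 0.0379694 = 4.5243 rad/s.

4.52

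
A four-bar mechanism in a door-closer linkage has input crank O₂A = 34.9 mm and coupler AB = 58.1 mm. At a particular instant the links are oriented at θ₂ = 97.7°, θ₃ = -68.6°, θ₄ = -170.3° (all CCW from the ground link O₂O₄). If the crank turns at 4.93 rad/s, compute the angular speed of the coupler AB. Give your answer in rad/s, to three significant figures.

3.02

ω₂ = 4.93 rad/s
Differentiating the loop-closure r₂e^{iθ₂}+r₃e^{iθ₃}=r₁+r₄e^{iθ₄} gives r₂ω₂e^{iθ₂}+r₃ω₃e^{iθ₃}=r₄ω₄e^{iθ₄}.
Eliminating the other unknown: ω₃ = r₂ω₂ sin(θ₄−θ₂) / [r₃ sin(θ₃−θ₄)].
Numerator sine = +0.99939; denominator sine = +0.97922.
Result = 0.0349·4.93·(+0.99939) / (0.0581·(+0.97922)) = +3.0224 rad/s; magnitude 3.0224 rad/s.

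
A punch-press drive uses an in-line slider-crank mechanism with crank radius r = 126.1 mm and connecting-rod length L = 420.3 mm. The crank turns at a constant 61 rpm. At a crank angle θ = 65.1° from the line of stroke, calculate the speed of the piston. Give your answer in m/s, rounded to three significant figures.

ω = 2π·61/60 = 6.388 rad/s
For an in-line slider-crank, x = r cosθ + √(L² − r² sin²θ), so v = −rω sinθ·[1 + r cosθ/√(L² − r² sin²θ)].
With r = 0.1261 m, L = 0.4203 m, θ = 65.1°: √(L² − r² sin²θ) = 0.40444 m.
v = −0.1261·6.388·0.90704·[1 + 0.1261·0.42104/0.40444] = -0.82655 m/s.
|v| = 0.82655 m/s.

0.827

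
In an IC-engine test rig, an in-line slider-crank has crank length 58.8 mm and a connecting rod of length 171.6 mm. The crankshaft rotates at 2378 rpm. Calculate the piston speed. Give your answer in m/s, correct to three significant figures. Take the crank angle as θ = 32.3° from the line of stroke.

10.1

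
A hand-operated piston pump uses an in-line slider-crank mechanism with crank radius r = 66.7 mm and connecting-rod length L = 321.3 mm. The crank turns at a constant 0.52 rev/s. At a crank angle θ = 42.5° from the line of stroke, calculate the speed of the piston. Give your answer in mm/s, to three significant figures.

170

ω = 2π·0.52 = 3.267 rad/s
For an in-line slider-crank, x = r cosθ + √(L² − r² sin²θ), so v = −rω sinθ·[1 + r cosθ/√(L² − r² sin²θ)].
With r = 0.0667 m, L = 0.3213 m, θ = 42.5°: √(L² − r² sin²θ) = 0.31812 m.
v = −0.0667·3.267·0.67559·[1 + 0.0667·0.73728/0.31812] = -0.16999 m/s.
|v| = 0.16999 m/s = 169.99 mm/s.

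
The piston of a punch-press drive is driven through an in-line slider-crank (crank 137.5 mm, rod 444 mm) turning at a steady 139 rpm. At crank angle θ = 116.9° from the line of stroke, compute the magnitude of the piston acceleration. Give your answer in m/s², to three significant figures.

ω = 2π·139/60 = 14.56 rad/s
x(θ) = r cosθ + √(L² − r² sin²θ); with ω constant, a = ω²·d²x/dθ².
d²x/dθ² = −r cosθ − r²(cos2θ)/√u − r⁴ sin²2θ/(4u^{3/2}),  u = L² − r² sin²θ = 0.1821 m².
Substituting r = 0.1375 m, L = 0.444 m, θ = 116.9°: d²x/dθ² = +0.087628 m.
a = ω²·d²x/dθ² = (14.56)²·(+0.087628) = +18.566 m/s²;  |a| = 18.566 m/s².

18.6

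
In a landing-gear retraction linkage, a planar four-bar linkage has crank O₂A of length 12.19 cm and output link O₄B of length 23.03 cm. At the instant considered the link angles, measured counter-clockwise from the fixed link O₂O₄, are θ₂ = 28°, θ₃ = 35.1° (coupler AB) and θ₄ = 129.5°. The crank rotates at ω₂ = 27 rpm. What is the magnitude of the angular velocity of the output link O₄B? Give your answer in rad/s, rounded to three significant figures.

ω₂ = 2.827 rad/s (from 27 rpm).
Differentiating the loop-closure r₂e^{iθ₂}+r₃e^{iθ₃}=r₁+r₄e^{iθ₄} gives r₂ω₂e^{iθ₂}+r₃ω₃e^{iθ₃}=r₄ω₄e^{iθ₄}.
Eliminating the other unknown: ω₄ = r₂ω₂ sin(θ₂−θ₃) / [r₄ sin(θ₄−θ₃)].
Numerator sine = -0.12360; denominator sine = +0.99705.
Result = 0.1219·2.827·(-0.12360) / (0.2303·(+0.99705)) = -0.18553 rad/s; magnitude 0.18553 rad/s.

0.186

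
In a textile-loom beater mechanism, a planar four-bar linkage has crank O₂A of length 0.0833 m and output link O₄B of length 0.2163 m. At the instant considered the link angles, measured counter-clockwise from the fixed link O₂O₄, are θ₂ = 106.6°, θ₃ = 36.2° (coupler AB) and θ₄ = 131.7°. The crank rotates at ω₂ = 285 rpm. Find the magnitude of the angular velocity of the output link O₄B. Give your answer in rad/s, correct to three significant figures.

ω₂ = 29.85 rad/s (from 285 rpm).
Differentiating the loop-closure r₂e^{iθ₂}+r₃e^{iθ₃}=r₁+r₄e^{iθ₄} gives r₂ω₂e^{iθ₂}+r₃ω₃e^{iθ₃}=r₄ω₄e^{iθ₄}.
Eliminating the other unknown: ω₄ = r₂ω₂ sin(θ₂−θ₃) / [r₄ sin(θ₄−θ₃)].
Numerator sine = +0.94206; denominator sine = +0.99540.
Result = 0.0833·29.85·(+0.94206) / (0.2163·(+0.99540)) = +10.878 rad/s; magnitude 10.878 rad/s.

10.9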